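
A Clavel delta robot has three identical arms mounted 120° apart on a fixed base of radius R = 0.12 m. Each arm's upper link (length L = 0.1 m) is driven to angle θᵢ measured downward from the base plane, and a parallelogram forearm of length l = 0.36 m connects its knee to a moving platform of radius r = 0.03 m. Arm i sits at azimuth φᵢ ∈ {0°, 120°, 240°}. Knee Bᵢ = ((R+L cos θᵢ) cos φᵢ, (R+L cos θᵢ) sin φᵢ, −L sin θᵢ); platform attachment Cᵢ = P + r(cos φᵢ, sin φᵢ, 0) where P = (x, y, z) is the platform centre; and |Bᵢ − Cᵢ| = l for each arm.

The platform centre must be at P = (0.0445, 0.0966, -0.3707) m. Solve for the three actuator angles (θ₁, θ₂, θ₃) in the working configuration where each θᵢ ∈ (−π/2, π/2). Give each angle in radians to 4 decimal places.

θ₁ = 0.5241, θ₂ = 0.4367, θ₃ = 1.2221

arm 1 (φ=0.0°): x'=0.0445, y'=0.0966
  A=0.0455, B=-0.3707, C=(l²−L²−A²−y'²−z²)/(2L)=-0.1461
  θ1 = atan2(B,A) + arccos(C/0.3735) = 0.5241
φ2=120.0° → target in arm frame (0.0614, -0.0868)
  A=0.0286, B=-0.3707, C=(l²−L²−A²−y'²−z²)/(2L)=-0.1309
  γ=atan2(-0.3707,0.0286)=-1.4938;  ψ=arccos(-0.3520)=1.9305;  θ2=γ+ψ≈0.4367
φ3=240.0° → target in arm frame (-0.1059, -0.0098)
  A cos θ + B sin θ = C:  0.1959·cos θ + -0.3707·sin θ = -0.2815
  γ=atan2(-0.3707,0.1959)=-1.0846;  ψ=arccos(-0.6713)=2.3068;  θ3=γ+ψ≈1.2221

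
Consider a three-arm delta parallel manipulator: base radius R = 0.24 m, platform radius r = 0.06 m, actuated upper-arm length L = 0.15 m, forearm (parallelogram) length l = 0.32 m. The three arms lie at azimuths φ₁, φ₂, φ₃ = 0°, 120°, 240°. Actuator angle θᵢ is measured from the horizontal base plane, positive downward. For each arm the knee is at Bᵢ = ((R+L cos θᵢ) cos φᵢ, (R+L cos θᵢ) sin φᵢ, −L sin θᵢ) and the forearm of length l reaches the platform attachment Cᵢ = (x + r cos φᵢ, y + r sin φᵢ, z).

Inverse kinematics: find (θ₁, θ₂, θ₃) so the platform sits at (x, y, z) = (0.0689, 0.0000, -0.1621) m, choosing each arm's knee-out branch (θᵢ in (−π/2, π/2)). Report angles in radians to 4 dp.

θ₁ = -0.1748, θ₂ = 0.8730, θ₃ = 0.8730

rotate P by −φ1: (0.0689, 0.0000, -0.1621)
  e−x'=0.1111;  (l²−L²−(e−x')²−y'²−z²)/2L = 0.1376
  γ=atan2(-0.1621,0.1111)=-0.9700;  ψ=arccos(0.7002)=0.7951;  θ1=γ+ψ≈-0.1748
arm 2 (φ=120.0°): x'=-0.0344, y'=-0.0597
  A=0.2144, B=-0.1621, C=(l²−L²−A²−y'²−z²)/(2L)=0.0136
  √(A²+B²)=0.2688;  θ2 = -0.6473+1.5203 ≈ 0.8730
arm 3 (φ=240.0°): x'=-0.0345, y'=0.0597
  A=0.2145, B=-0.1621, C=(l²−L²−A²−y'²−z²)/(2L)=0.0136
  √(A²+B²)=0.2688;  θ3 = -0.6473+1.5203 ≈ 0.8730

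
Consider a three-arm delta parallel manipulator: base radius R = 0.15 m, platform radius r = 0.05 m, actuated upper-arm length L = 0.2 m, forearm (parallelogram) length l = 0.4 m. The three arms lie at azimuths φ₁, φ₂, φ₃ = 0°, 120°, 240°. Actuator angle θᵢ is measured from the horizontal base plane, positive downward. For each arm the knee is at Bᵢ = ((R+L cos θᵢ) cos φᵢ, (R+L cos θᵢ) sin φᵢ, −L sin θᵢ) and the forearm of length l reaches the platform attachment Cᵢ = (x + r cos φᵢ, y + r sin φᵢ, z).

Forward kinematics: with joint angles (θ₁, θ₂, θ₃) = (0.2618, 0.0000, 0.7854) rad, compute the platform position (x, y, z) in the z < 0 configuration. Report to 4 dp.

arm 1 at φ=0.0°: ρ1 = 0.2932;  O1 = (0.2932, 0.0000, -0.0518)
arm 2 at φ=120.0°: ρ2 = 0.3000;  O2 = (-0.1500, 0.2598, 0.0000)
φ3=240.0°: virtual centre (-0.1207, -0.2091, -0.1414), radius l
subtract pairs → two planes through P
plane₁₂: -0.8864x+0.5196y+0.1035z = 0.0014
Cramer: x(z) = 0.0060-0.0623z;  y(z) = 0.0129-0.3055z
quadratic in z: (1.0972)z²+(0.1314)z+(-0.0747)=0, √Δ=0.5874 → z ∈ {-0.3276, 0.2078}; z = -0.3276 (taking z<0)
x = 0.0264, y = 0.1129

(0.0264, 0.1129, -0.3276)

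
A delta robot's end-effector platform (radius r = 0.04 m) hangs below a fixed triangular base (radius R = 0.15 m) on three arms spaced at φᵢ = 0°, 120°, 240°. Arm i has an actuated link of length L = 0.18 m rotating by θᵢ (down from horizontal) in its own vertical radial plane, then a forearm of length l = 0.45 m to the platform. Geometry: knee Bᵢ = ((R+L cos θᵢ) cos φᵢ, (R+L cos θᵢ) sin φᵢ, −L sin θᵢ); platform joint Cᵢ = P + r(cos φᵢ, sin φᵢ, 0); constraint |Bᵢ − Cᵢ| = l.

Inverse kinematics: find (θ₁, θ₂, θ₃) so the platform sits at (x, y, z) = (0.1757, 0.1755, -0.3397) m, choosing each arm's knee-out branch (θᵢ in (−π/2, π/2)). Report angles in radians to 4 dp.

θ₁ = -0.3490, θ₂ = 0.1744, θ₃ = 1.2217

arm 1 (φ=0.0°): x'=0.1757, y'=0.1755
  A=-0.0657, B=-0.3397, C=(l²−L²−A²−y'²−z²)/(2L)=0.0544
  γ=atan2(-0.3397,-0.0657)=-1.7618;  ψ=arccos(0.1573)=1.4129;  θ1=γ+ψ≈-0.3490
rotate P by −φ2: (0.0641, -0.2399, -0.3397)
  e−x'=0.0459;  (l²−L²−(e−x')²−y'²−z²)/2L = -0.0138
  √(A²+B²)=0.3428;  θ2 = -1.4366+1.6110 ≈ 0.1744
φ3=240.0° → target in arm frame (-0.2398, 0.0644)
  A=0.3498, B=-0.3397, C=(l²−L²−A²−y'²−z²)/(2L)=-0.1995
  √(A²+B²)=0.4876;  θ3 = -0.7707+1.9924 ≈ 1.2217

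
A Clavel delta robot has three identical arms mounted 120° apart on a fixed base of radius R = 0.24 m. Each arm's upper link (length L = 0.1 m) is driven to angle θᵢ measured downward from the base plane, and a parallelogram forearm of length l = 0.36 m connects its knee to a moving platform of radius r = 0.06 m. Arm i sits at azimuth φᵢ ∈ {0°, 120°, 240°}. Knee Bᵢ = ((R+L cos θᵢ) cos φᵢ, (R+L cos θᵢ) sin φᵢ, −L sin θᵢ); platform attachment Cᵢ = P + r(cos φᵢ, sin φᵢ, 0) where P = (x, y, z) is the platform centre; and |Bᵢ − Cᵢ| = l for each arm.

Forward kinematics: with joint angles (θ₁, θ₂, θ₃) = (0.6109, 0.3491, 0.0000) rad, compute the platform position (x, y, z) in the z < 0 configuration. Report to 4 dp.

(-0.0331, -0.0208, -0.2627)

arm 1 at φ=0.0°: ρ1 = 0.2619;  centre 1 = (0.2619, 0.0000, -0.0574)
φ2=120.0°: virtual centre (-0.1370, 0.2373, -0.0342), radius l
arm 3 at φ=240.0°: ρ3 = 0.2800;  centre 3 = (-0.1400, -0.2425, 0.0000)
subtract pairs → two planes through P
linear system: -0.7978x+0.4745y = 0.0043−0.0463z; -0.8038x+-0.4850y = 0.0065−0.1147z
Cramer: x(z) = -0.0068+0.1001z;  y(z) = -0.0022+0.0707z
quadratic in z: (1.0150)z²+(0.0606)z+(-0.0541)=0, √Δ=0.4727 → z ∈ {-0.2627, 0.2030}; z = -0.2627 (taking z<0)
x = -0.0331, y = -0.0208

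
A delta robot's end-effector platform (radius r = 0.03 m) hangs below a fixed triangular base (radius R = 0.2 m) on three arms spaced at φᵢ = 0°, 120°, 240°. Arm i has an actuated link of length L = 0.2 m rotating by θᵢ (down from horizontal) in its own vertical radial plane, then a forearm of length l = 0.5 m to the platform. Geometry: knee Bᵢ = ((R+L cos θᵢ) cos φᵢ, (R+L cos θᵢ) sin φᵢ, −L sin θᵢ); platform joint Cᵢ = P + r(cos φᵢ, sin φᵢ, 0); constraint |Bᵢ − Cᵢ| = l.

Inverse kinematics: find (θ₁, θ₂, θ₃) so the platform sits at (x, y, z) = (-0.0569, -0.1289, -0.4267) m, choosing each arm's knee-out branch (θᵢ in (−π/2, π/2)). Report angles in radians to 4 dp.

φ1=0.0° → target in arm frame (-0.0569, -0.1289)
  A cos θ + B sin θ = C:  0.2269·cos θ + -0.4267·sin θ = -0.1004
  √(A²+B²)=0.4833;  θ1 = -1.0821+1.7801 ≈ 0.6981
φ2=120.0° → target in arm frame (-0.0832, 0.1137)
  A=0.2532, B=-0.4267, C=(l²−L²−A²−y'²−z²)/(2L)=-0.1228
  γ=atan2(-0.4267,0.2532)=-1.0353;  ψ=arccos(-0.2474)=1.8208;  θ2=γ+ψ≈0.7855
arm 3 (φ=240.0°): x'=0.1401, y'=0.0152
  A cos θ + B sin θ = C:  0.0299·cos θ + -0.4267·sin θ = 0.0670
  √(A²+B²)=0.4277;  θ3 = -1.5008+1.4135 ≈ -0.0873

θ₁ = 0.6981, θ₂ = 0.7855, θ₃ = -0.0873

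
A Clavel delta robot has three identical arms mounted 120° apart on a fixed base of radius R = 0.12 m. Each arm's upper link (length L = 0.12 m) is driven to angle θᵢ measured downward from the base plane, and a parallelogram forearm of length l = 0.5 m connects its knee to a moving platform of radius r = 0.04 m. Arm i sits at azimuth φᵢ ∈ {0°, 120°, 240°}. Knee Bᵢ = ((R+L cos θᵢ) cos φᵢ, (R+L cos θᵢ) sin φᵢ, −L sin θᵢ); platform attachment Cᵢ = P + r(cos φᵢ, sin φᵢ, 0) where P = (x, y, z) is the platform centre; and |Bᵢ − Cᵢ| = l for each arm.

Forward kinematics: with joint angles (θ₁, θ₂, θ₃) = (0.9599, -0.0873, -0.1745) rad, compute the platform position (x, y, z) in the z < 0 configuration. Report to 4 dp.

arm 1 at φ=0.0°: (R−r)+L cos θ1 = 0.1488;  centre 1 = (0.1488, 0.0000, -0.0983)
arm 2 at φ=120.0°: (R−r)+L cos θ2 = 0.1995;  centre 2 = (-0.0998, 0.1728, 0.0105)
arm 3 at φ=240.0°: (R−r)+L cos θ3 = 0.1982;  centre 3 = (-0.0991, -0.1716, 0.0208)
|centre ₂|²−|centre ₁|² = 0.0081;  |centre ₃|²−|centre ₁|² = 0.0079
linear system: -0.4972x+0.3456y = 0.0081−0.2175z; -0.4958x+-0.3433y = 0.0079−0.2383z
det = 0.3420;  x = -0.0161+0.4590z,  y = 0.0003+0.0310z
into |P−centre ₁|² = l²: 1.2117z² + 0.0452z + -0.2131 = 0;  Δ = 1.0350;  z = -0.4385 or 0.4012 → z<0 root = -0.4385
x = -0.2174, y = -0.0133

(-0.2174, -0.0133, -0.4385)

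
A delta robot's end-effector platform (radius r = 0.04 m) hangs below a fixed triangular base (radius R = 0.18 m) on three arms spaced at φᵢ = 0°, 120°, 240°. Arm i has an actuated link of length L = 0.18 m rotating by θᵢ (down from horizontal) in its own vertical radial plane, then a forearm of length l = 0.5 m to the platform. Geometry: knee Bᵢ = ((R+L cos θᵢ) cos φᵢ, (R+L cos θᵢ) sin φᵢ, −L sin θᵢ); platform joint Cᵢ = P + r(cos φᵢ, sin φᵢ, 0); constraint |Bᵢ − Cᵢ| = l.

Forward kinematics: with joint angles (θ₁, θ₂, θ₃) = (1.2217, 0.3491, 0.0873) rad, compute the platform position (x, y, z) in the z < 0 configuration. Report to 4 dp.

(-0.2083, -0.0388, -0.4529)

arm 1 at φ=0.0°: e+L cos θ1 = 0.2016;  O1 = (0.2016, 0.0000, -0.1691)
O2 = (0.3091·cos120.0°, 0.3091·sin120.0°, -0.0616) = (-0.1546, 0.2677, -0.0616)
arm 3 at φ=240.0°: e+L cos θ3 = 0.3193;  O3 = (-0.1597, -0.2765, -0.0157)
eliminate P² terms by subtracting sphere 1 from 2 and 3
[-0.7123 0.5355 0.2151]·P = 0.0301;  [-0.7225 -0.5531 0.3069]·P = 0.0330
det = 0.7808;  x = -0.0439+0.3629z,  y = -0.0022+0.0809z
into |P−O₁|² = l²: 1.1382z² + 0.1597z + -0.1611 = 0;  Δ = 0.7590;  z = -0.4529 or 0.3125 → z<0 root = -0.4529
x = -0.2083, y = -0.0388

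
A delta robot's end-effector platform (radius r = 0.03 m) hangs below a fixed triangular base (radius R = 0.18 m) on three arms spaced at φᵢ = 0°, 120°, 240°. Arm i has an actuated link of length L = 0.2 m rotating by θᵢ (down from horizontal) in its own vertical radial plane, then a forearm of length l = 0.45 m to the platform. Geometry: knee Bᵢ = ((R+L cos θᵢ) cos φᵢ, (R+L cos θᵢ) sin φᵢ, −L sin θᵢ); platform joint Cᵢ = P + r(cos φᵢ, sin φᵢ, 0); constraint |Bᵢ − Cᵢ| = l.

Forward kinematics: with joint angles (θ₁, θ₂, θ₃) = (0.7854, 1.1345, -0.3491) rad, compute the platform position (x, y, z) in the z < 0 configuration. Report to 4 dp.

O1 = (0.2914·cos0.0°, 0.2914·sin0.0°, -0.1414) = (0.2914, 0.0000, -0.1414)
arm 2 at φ=120.0°: ρ2 = 0.2345;  O2 = (-0.1173, 0.2031, -0.1813)
arm 3 at φ=240.0°: ρ3 = 0.3379;  O3 = (-0.1690, -0.2927, 0.0684)
|O₂|²−|O₁|² = -0.0171;  |O₃|²−|O₁|² = 0.0140
[-0.8174 0.4062 -0.0797]·P = -0.0171;  [-0.9208 -0.5853 0.4197]·P = 0.0140
Cramer: x(z) = 0.0051+0.1453z;  y(z) = -0.0318+0.4885z
into |P−O₁|² = l²: 1.2597z² + 0.1686z + -0.0995 = 0;  Δ = 0.5297;  z = -0.3558 or 0.2220 → z<0 root = -0.3558
x = -0.0466, y = -0.2056

(-0.0466, -0.2056, -0.3558)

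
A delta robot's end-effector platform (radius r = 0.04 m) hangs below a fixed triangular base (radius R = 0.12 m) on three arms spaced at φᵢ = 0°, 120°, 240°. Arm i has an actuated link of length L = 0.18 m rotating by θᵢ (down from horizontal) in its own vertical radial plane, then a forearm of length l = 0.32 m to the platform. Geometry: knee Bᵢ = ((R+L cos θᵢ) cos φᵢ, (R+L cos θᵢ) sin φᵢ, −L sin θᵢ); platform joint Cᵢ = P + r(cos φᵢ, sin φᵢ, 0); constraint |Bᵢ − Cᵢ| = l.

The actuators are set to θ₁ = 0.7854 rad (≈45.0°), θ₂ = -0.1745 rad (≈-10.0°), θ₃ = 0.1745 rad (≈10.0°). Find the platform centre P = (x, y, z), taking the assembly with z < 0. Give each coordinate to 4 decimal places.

S1 = (0.2073·cos0.0°, 0.2073·sin0.0°, -0.1273) = (0.2073, 0.0000, -0.1273)
φ2=120.0°: virtual centre (-0.1286, 0.2228, 0.0313), radius l
S3 = (0.2573·cos240.0°, 0.2573·sin240.0°, -0.0313) = (-0.1286, -0.2228, -0.0313)
eliminate P² terms by subtracting sphere 1 from 2 and 3
linear system: -0.6718x+0.4456y = 0.0080−0.3171z; -0.6718x+-0.4456y = 0.0080−0.1921z
det = 0.5987;  x = -0.0119+0.3789z,  y = 0.0000+-0.1403z
sphere 1 gives Az²+Bz+C=0 with A=1.1632, B=0.0885, C=-0.0382;  B²−4AC=0.1854;  roots -0.2231, 0.1470;  negative root z = -0.2231
x = -0.0964, y = 0.0313

(-0.0964, 0.0313, -0.2231)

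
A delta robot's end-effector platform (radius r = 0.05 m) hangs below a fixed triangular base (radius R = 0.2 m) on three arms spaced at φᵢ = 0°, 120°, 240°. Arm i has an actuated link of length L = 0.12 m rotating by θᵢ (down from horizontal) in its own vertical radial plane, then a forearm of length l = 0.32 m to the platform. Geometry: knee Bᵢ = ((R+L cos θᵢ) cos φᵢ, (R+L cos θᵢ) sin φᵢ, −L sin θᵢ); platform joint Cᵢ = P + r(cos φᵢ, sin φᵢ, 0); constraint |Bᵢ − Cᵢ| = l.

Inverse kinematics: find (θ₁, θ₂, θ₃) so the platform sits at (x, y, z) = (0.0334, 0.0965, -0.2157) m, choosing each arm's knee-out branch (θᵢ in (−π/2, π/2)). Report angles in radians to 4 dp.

rotate P by −φ1: (0.0334, 0.0965, -0.2157)
  A cos θ + B sin θ = C:  0.1166·cos θ + -0.2157·sin θ = 0.0774
  θ1 = atan2(B,A) + arccos(C/0.2452) = 0.1746
rotate P by −φ2: (0.0669, -0.0772, -0.2157)
  A=0.0831, B=-0.2157, C=(l²−L²−A²−y'²−z²)/(2L)=0.1192
  θ2 = atan2(B,A) + arccos(C/0.2312) = -0.1739
arm 3 (φ=240.0°): x'=-0.1003, y'=-0.0193
  e−x'=0.2503;  (l²−L²−(e−x')²−y'²−z²)/2L = -0.0897
  √(A²+B²)=0.3304;  θ3 = -0.7113+1.8458 ≈ 1.1345

θ₁ = 0.1746, θ₂ = -0.1739, θ₃ = 1.1345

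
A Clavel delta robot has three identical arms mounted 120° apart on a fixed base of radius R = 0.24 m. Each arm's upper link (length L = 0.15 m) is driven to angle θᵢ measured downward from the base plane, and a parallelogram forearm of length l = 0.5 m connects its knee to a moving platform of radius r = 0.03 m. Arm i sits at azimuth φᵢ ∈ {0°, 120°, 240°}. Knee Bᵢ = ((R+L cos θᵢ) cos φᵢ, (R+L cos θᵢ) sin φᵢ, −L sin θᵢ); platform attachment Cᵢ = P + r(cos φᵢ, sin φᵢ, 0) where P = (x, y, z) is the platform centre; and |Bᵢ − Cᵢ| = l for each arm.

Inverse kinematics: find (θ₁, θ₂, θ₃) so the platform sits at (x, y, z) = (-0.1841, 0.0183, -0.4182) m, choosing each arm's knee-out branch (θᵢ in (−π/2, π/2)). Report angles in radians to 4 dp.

θ₁ = 1.3964, θ₂ = 0.0871, θ₃ = 0.2619

arm 1 (φ=0.0°): x'=-0.1841, y'=0.0183
  e−x'=0.3941;  (l²−L²−(e−x')²−y'²−z²)/2L = -0.3435
  γ=atan2(-0.4182,0.3941)=-0.8151;  ψ=arccos(-0.5977)=2.2114;  θ1=γ+ψ≈1.3964
rotate P by −φ2: (0.1079, 0.1503, -0.4182)
  e−x'=0.1021;  (l²−L²−(e−x')²−y'²−z²)/2L = 0.0653
  θ2 = atan2(B,A) + arccos(C/0.4305) = 0.0871
rotate P by −φ3: (0.0762, -0.1686, -0.4182)
  A=0.1338, B=-0.4182, C=(l²−L²−A²−y'²−z²)/(2L)=0.0210
  θ3 = atan2(B,A) + arccos(C/0.4391) = 0.2619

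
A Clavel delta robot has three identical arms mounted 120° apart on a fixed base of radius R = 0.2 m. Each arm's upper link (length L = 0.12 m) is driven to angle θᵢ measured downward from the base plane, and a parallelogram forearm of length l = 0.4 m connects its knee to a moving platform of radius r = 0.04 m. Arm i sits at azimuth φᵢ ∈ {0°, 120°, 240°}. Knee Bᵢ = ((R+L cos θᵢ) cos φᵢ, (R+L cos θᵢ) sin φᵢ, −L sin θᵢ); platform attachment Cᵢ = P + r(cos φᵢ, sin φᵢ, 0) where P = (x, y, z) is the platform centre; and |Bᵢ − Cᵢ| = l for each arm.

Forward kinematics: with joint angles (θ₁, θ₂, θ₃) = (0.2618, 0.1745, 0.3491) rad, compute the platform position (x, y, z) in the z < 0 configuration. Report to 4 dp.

(0.0002, 0.0154, -0.3204)

φ1=0.0°: virtual centre (0.2759, 0.0000, -0.0311), radius l
arm 2 at φ=120.0°: e+L cos θ2 = 0.2782;  centre 2 = (-0.1391, 0.2409, -0.0208)
arm 3 at φ=240.0°: e+L cos θ3 = 0.2728;  centre 3 = (-0.1364, -0.2362, -0.0410)
|centre ₂|²−|centre ₁|² = 0.0007;  |centre ₃|²−|centre ₁|² = -0.0010
linear system: -0.8300x+0.4818y = 0.0007−0.0204z; -0.8246x+-0.4724y = -0.0010−-0.0200z
Cramer: x(z) = 0.0002+0.0000z;  y(z) = 0.0018-0.0424z
sphere 1 gives Az²+Bz+C=0 with A=1.0018, B=0.0619, C=-0.0830;  B²−4AC=0.3365;  roots -0.3204, 0.2586;  negative root z = -0.3204
x = 0.0002, y = 0.0154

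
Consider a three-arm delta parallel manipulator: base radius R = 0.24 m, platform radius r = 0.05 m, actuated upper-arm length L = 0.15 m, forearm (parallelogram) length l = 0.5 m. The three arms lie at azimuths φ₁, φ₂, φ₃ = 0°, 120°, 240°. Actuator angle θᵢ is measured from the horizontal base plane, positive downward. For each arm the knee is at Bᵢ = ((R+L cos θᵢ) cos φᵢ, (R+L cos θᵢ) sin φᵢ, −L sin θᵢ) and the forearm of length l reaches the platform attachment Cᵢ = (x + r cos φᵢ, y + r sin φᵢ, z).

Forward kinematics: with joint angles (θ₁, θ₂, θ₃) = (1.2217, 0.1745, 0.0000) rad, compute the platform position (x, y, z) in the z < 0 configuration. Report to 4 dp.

φ1=0.0°: virtual centre (0.2413, 0.0000, -0.1410), radius l
arm 2 at φ=120.0°: ρ2 = 0.3377;  O2 = (-0.1689, 0.2925, -0.0260)
O3 = (0.3400·cos240.0°, 0.3400·sin240.0°, 0.0000) = (-0.1700, -0.2944, 0.0000)
eliminate P² terms by subtracting sphere 1 from 2 and 3
linear system: -0.8203x+0.5850y = 0.0366−0.2298z; -0.8226x+-0.5889y = 0.0375−0.2819z
det = 0.9643;  x = -0.0451+0.3114z,  y = -0.0006+0.0438z
into |P−O₁|² = l²: 1.0989z² + 0.1035z + -0.1481 = 0;  Δ = 0.6616;  z = -0.4172 or 0.3230 → z<0 root = -0.4172
x = -0.1750, y = -0.0189

(-0.1750, -0.0189, -0.4172)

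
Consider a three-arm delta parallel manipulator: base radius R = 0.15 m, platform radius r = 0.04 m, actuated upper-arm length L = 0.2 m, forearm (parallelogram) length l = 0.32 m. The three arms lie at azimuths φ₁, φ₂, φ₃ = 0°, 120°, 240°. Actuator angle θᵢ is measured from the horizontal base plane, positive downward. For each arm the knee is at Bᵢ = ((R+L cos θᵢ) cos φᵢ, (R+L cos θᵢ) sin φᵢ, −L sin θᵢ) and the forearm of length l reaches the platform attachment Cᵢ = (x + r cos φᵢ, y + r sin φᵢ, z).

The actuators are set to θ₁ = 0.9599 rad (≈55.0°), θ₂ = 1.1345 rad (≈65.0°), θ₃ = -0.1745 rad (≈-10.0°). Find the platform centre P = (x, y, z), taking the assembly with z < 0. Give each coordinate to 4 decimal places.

(-0.0510, -0.1423, -0.2421)

centre 1 = (0.2247·cos0.0°, 0.2247·sin0.0°, -0.1638) = (0.2247, 0.0000, -0.1638)
φ2=120.0°: virtual centre (-0.0973, 0.1685, -0.1813), radius l
arm 3 at φ=240.0°: ρ3 = 0.3070;  centre 3 = (-0.1535, -0.2658, 0.0347)
eliminate P² terms by subtracting sphere 1 from 2 and 3
[-0.6440 0.3369 -0.0349]·P = -0.0066;  [-0.7564 -0.5317 0.3971]·P = 0.0181
det = 0.5972;  x = -0.0043+0.1930z,  y = -0.0279+0.4723z
quadratic in z: (1.2604)z²+(0.2129)z+(-0.0223)=0, √Δ=0.3974 → z ∈ {-0.2421, 0.0732}; z = -0.2421 (taking z<0)
x = -0.0510, y = -0.1423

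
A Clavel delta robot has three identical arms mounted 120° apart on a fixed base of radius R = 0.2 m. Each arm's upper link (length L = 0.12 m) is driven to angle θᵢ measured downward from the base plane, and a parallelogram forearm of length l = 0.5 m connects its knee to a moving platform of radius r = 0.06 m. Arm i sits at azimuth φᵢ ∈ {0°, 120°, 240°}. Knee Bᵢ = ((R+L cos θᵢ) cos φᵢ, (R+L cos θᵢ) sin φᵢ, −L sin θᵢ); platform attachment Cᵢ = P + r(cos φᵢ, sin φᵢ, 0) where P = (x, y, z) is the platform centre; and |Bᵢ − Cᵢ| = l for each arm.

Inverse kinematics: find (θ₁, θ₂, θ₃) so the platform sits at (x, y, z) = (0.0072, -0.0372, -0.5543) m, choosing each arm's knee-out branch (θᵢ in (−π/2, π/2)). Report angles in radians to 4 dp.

θ₁ = 0.9597, θ₂ = 1.1342, θ₃ = 0.8722

arm 1 (φ=0.0°): x'=0.0072, y'=-0.0372
  A cos θ + B sin θ = C:  0.1328·cos θ + -0.5543·sin θ = -0.3778
  γ=atan2(-0.5543,0.1328)=-1.3356;  ψ=arccos(-0.6628)=2.2953;  θ1=γ+ψ≈0.9597
φ2=120.0° → target in arm frame (-0.0358, 0.0124)
  A cos θ + B sin θ = C:  0.1758·cos θ + -0.5543·sin θ = -0.4280
  γ=atan2(-0.5543,0.1758)=-1.2636;  ψ=arccos(-0.7360)=2.3979;  θ2=γ+ψ≈1.1342
rotate P by −φ3: (0.0286, 0.0248, -0.5543)
  A cos θ + B sin θ = C:  0.1114·cos θ + -0.5543·sin θ = -0.3528
  γ=atan2(-0.5543,0.1114)=-1.3725;  ψ=arccos(-0.6240)=2.2447;  θ3=γ+ψ≈0.8722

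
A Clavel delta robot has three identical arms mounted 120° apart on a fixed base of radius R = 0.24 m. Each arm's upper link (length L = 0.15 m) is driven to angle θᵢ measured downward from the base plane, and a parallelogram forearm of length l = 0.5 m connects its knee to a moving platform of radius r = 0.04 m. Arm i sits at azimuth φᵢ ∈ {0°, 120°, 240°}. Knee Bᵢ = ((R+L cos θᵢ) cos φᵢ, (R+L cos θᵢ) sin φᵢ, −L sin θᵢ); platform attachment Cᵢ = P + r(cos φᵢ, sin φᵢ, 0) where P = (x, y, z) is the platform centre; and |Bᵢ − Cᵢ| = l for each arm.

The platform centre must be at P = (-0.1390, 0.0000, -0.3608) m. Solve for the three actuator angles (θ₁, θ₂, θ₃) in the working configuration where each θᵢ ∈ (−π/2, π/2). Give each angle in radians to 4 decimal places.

θ₁ = 0.8730, θ₂ = -0.2615, θ₃ = -0.2615

rotate P by −φ1: (-0.1390, 0.0000, -0.3608)
  e−x'=0.3390;  (l²−L²−(e−x')²−y'²−z²)/2L = -0.0587
  θ1 = atan2(B,A) + arccos(C/0.4951) = 0.8730
φ2=120.0° → target in arm frame (0.0695, 0.1204)
  e−x'=0.1305;  (l²−L²−(e−x')²−y'²−z²)/2L = 0.2193
  θ2 = atan2(B,A) + arccos(C/0.3837) = -0.2615
φ3=240.0° → target in arm frame (0.0695, -0.1204)
  A cos θ + B sin θ = C:  0.1305·cos θ + -0.3608·sin θ = 0.2193
  γ=atan2(-0.3608,0.1305)=-1.2237;  ψ=arccos(0.5717)=0.9622;  θ3=γ+ψ≈-0.2615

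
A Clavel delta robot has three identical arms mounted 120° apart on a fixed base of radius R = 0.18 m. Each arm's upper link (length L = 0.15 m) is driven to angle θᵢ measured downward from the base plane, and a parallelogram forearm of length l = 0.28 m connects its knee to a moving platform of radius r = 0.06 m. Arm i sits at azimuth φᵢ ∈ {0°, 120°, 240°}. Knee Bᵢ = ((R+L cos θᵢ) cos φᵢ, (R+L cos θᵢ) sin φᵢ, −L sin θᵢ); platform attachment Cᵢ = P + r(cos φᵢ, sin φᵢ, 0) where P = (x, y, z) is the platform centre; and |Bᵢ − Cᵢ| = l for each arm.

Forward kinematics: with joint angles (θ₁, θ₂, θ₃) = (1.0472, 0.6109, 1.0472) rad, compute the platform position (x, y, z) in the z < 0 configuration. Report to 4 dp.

(-0.0273, 0.0474, -0.2934)

centre 1 = (0.1950·cos0.0°, 0.1950·sin0.0°, -0.1299) = (0.1950, 0.0000, -0.1299)
arm 2 at φ=120.0°: ρ2 = 0.2429;  centre 2 = (-0.1214, 0.2103, -0.0860)
centre 3 = (0.1950·cos240.0°, 0.1950·sin240.0°, -0.1299) = (-0.0975, -0.1689, -0.1299)
subtract pairs → two planes through P
[-0.6329 0.4207 0.0877]·P = 0.0115;  [-0.5850 -0.3377 0.0000]·P = 0.0000
det = 0.4598;  x = -0.0084+0.0644z,  y = 0.0146+-0.1116z
quadratic in z: (1.0166)z²+(0.2303)z+(-0.0199)=0, √Δ=0.3662 → z ∈ {-0.2934, 0.0668}; z = -0.2934 (taking z<0)
x = -0.0273, y = 0.0474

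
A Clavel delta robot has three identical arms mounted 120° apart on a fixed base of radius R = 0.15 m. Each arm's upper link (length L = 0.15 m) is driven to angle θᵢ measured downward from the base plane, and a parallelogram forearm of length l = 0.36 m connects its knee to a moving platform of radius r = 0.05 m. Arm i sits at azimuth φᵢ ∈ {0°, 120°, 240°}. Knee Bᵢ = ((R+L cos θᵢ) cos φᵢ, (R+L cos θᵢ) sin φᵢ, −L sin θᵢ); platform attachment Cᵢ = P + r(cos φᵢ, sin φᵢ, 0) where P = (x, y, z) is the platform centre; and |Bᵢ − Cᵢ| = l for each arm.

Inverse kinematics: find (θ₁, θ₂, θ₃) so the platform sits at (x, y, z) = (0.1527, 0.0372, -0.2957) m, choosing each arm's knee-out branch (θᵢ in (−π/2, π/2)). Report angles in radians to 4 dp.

θ₁ = -0.3492, θ₂ = 0.6978, θ₃ = 0.9597

φ1=0.0° → target in arm frame (0.1527, 0.0372)
  e−x'=-0.0527;  (l²−L²−(e−x')²−y'²−z²)/2L = 0.0517
  √(A²+B²)=0.3004;  θ1 = -1.7472+1.3979 ≈ -0.3492
rotate P by −φ2: (-0.0441, -0.1508, -0.2957)
  A cos θ + B sin θ = C:  0.1441·cos θ + -0.2957·sin θ = -0.0796
  θ2 = atan2(B,A) + arccos(C/0.3290) = 0.6978
arm 3 (φ=240.0°): x'=-0.1086, y'=0.1136
  e−x'=0.2086;  (l²−L²−(e−x')²−y'²−z²)/2L = -0.1225
  √(A²+B²)=0.3619;  θ3 = -0.9565+1.9162 ≈ 0.9597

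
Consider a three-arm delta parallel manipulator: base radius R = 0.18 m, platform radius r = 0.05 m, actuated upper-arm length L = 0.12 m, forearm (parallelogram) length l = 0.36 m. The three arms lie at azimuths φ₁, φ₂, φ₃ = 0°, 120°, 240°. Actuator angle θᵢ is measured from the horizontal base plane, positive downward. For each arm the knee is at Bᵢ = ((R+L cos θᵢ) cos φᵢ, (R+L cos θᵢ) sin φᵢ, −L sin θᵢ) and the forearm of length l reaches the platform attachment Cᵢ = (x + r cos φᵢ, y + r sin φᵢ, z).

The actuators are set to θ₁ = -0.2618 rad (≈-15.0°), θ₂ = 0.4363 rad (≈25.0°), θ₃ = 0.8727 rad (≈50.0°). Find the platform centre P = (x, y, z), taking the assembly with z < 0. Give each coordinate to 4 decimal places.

arm 1 at φ=0.0°: ρ1 = 0.2459;  O1 = (0.2459, 0.0000, 0.0311)
O2 = (0.2388·cos120.0°, 0.2388·sin120.0°, -0.0507) = (-0.1194, 0.2068, -0.0507)
φ3=240.0°: virtual centre (-0.1036, -0.1794, -0.0919), radius l
|O₂|²−|O₁|² = -0.0019;  |O₃|²−|O₁|² = -0.0101
plane₁₂: -0.7306x+0.4135y+-0.1635z = -0.0019
Cramer: x(z) = 0.0088-0.2910z;  y(z) = 0.0110-0.1187z
sphere 1 gives Az²+Bz+C=0 with A=1.0988, B=0.0733, C=-0.0723;  B²−4AC=0.3231;  roots -0.2920, 0.2253;  negative root z = -0.2920
x = 0.0937, y = 0.0457

(0.0937, 0.0457, -0.2920)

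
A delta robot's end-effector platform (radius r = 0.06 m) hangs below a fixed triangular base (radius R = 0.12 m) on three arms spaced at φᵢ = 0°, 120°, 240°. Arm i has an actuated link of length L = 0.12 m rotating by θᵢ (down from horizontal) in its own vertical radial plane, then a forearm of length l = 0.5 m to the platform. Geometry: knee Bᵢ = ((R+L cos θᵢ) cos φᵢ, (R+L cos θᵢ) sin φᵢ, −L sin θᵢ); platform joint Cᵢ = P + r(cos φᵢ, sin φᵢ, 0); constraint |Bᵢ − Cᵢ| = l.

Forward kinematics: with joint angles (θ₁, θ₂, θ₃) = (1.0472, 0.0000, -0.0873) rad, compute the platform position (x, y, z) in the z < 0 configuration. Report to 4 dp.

φ1=0.0°: virtual centre (0.1200, 0.0000, -0.1039), radius l
O2 = (0.1800·cos120.0°, 0.1800·sin120.0°, 0.0000) = (-0.0900, 0.1559, 0.0000)
arm 3 at φ=240.0°: (R−r)+L cos θ3 = 0.1795;  O3 = (-0.0898, -0.1555, 0.0105)
eliminate P² terms by subtracting sphere 1 from 2 and 3
[-0.4200 0.3118 0.2078]·P = 0.0072;  [-0.4195 -0.3110 0.2288]·P = 0.0071
det = 0.2614;  x = -0.0171+0.5201z,  y = 0.0001+0.0340z
quadratic in z: (1.2717)z²+(0.0653)z+(-0.2204)=0, √Δ=1.0608 → z ∈ {-0.4428, 0.3915}; z = -0.4428 (taking z<0)
x = -0.2474, y = -0.0150

(-0.2474, -0.0150, -0.4428)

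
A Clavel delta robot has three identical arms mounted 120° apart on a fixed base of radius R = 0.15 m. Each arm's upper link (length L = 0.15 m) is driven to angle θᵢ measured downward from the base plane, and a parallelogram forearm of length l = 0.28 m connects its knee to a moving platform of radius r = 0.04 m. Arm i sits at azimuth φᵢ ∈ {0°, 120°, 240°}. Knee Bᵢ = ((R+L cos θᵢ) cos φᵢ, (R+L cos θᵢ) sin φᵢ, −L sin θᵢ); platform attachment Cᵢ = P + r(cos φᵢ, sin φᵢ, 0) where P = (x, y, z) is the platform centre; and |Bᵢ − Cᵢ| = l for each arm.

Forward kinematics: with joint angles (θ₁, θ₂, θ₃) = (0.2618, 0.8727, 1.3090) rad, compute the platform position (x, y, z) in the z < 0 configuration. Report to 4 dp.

(0.0989, 0.0556, -0.2646)

φ1=0.0°: virtual centre (0.2549, 0.0000, -0.0388), radius l
arm 2 at φ=120.0°: ρ2 = 0.2064;  centre 2 = (-0.1032, 0.1788, -0.1149)
arm 3 at φ=240.0°: ρ3 = 0.1488;  centre 3 = (-0.0744, -0.1289, -0.1449)
|centre ₂|²−|centre ₁|² = -0.0107;  |centre ₃|²−|centre ₁|² = -0.0233
plane₁₂: -0.7162x+0.3575y+-0.1522z = -0.0107
det = 0.4201;  x = 0.0264+-0.2739z,  y = 0.0231+-0.1231z
quadratic in z: (1.0902)z²+(0.1971)z+(-0.0242)=0, √Δ=0.3797 → z ∈ {-0.2646, 0.0837}; z = -0.2646 (taking z<0)
x = 0.0989, y = 0.0556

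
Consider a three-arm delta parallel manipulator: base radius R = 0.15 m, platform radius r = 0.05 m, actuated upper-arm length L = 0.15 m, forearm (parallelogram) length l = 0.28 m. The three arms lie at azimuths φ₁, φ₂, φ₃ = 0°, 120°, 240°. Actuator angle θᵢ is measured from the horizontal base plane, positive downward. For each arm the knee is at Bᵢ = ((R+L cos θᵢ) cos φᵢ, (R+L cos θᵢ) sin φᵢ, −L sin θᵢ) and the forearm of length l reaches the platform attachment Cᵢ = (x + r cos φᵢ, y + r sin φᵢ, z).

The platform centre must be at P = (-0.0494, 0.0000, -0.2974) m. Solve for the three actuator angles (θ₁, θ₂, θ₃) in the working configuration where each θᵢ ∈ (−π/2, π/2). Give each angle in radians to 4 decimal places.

θ₁ = 1.0473, θ₂ = 0.6982, θ₃ = 0.6982

rotate P by −φ1: (-0.0494, 0.0000, -0.2974)
  A=0.1494, B=-0.2974, C=(l²−L²−A²−y'²−z²)/(2L)=-0.1829
  γ=atan2(-0.2974,0.1494)=-1.1053;  ψ=arccos(-0.5495)=2.1526;  θ1=γ+ψ≈1.0473
arm 2 (φ=120.0°): x'=0.0247, y'=0.0428
  e−x'=0.0753;  (l²−L²−(e−x')²−y'²−z²)/2L = -0.1335
  √(A²+B²)=0.3068;  θ2 = -1.3228+2.0210 ≈ 0.6982
rotate P by −φ3: (0.0247, -0.0428, -0.2974)
  A cos θ + B sin θ = C:  0.0753·cos θ + -0.2974·sin θ = -0.1335
  √(A²+B²)=0.3068;  θ3 = -1.3228+2.0210 ≈ 0.6982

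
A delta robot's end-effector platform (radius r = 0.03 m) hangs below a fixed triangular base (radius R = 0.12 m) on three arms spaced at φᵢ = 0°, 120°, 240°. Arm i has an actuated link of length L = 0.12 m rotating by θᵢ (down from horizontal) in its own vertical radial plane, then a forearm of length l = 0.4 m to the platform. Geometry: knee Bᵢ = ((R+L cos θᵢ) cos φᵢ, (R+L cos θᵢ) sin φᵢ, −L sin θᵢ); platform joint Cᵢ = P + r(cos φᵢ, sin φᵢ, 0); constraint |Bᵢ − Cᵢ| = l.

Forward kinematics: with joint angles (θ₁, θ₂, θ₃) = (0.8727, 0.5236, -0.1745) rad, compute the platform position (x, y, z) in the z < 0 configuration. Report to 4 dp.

S1 = (0.1671·cos0.0°, 0.1671·sin0.0°, -0.0919) = (0.1671, 0.0000, -0.0919)
S2 = (0.1939·cos120.0°, 0.1939·sin120.0°, -0.0600) = (-0.0970, 0.1679, -0.0600)
S3 = (0.2082·cos240.0°, 0.2082·sin240.0°, 0.0208) = (-0.1041, -0.1803, 0.0208)
subtract pairs → two planes through P
[-0.5282 0.3359 0.0639]·P = 0.0048;  [-0.5424 -0.3606 0.2255]·P = 0.0074
det = 0.3726;  x = -0.0113+0.2651z,  y = -0.0035+0.2267z
into |P−S₁|² = l²: 1.1217z² + 0.0877z + -0.1197 = 0;  Δ = 0.5447;  z = -0.3681 or 0.2899 → z<0 root = -0.3681
x = -0.1089, y = -0.0869

(-0.1089, -0.0869, -0.3681)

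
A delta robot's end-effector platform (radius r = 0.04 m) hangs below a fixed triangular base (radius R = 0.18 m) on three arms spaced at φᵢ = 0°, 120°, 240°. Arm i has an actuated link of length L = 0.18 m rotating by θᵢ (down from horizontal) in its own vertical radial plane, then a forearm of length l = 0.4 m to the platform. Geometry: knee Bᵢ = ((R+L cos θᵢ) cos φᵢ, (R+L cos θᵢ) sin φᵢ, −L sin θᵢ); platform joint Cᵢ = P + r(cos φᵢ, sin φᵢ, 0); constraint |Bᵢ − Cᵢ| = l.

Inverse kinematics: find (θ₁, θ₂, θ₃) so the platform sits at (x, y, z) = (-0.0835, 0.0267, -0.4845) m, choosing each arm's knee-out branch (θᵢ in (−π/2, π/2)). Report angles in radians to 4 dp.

θ₁ = 1.3963, θ₂ = 0.8729, θ₃ = 1.0472

φ1=0.0° → target in arm frame (-0.0835, 0.0267)
  e−x'=0.2235;  (l²−L²−(e−x')²−y'²−z²)/2L = -0.4383
  γ=atan2(-0.4845,0.2235)=-1.1386;  ψ=arccos(-0.8215)=2.5349;  θ1=γ+ψ≈1.3963
φ2=120.0° → target in arm frame (0.0649, 0.0590)
  e−x'=0.0751;  (l²−L²−(e−x')²−y'²−z²)/2L = -0.3229
  θ2 = atan2(B,A) + arccos(C/0.4903) = 0.8729
φ3=240.0° → target in arm frame (0.0186, -0.0857)
  A=0.1214, B=-0.4845, C=(l²−L²−A²−y'²−z²)/(2L)=-0.3589
  θ3 = atan2(B,A) + arccos(C/0.4995) = 1.0472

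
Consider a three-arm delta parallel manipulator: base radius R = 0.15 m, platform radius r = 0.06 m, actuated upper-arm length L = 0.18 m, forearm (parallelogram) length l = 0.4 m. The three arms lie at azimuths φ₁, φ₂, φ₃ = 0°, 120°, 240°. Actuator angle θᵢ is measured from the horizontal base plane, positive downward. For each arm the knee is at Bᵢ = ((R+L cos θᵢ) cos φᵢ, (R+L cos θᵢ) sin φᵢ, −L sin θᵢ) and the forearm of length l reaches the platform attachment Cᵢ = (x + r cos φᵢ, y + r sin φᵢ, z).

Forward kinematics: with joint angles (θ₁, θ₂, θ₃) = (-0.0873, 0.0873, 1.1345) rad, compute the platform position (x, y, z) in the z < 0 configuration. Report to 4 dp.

(0.1198, 0.1649, -0.3167)

φ1=0.0°: virtual centre (0.2693, 0.0000, 0.0157), radius l
arm 2 at φ=120.0°: e+L cos θ2 = 0.2693;  centre 2 = (-0.1347, 0.2332, -0.0157)
arm 3 at φ=240.0°: e+L cos θ3 = 0.1661;  centre 3 = (-0.0830, -0.1438, -0.1631)
eliminate P² terms by subtracting sphere 1 from 2 and 3
linear system: -0.8079x+0.4665y = 0.0000−-0.0628z; -0.7047x+-0.2876y = -0.0186−-0.3577z
det = 0.5611;  x = 0.0155+-0.3295z,  y = 0.0268+-0.4362z
quadratic in z: (1.2988)z²+(0.1126)z+(-0.0946)=0, √Δ=0.7100 → z ∈ {-0.3167, 0.2300}; z = -0.3167 (taking z<0)
x = 0.1198, y = 0.1649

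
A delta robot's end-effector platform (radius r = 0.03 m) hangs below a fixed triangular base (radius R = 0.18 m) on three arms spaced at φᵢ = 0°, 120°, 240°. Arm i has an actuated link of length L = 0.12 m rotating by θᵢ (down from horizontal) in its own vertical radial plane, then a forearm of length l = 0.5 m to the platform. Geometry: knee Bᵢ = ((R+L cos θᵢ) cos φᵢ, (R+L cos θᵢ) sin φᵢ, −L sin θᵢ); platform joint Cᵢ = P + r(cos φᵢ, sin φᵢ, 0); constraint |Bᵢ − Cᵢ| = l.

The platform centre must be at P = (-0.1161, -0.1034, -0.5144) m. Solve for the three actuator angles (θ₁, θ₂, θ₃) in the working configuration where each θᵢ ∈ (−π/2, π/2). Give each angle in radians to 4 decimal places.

θ₁ = 1.3965, θ₂ = 1.0471, θ₃ = 0.2618

arm 1 (φ=0.0°): x'=-0.1161, y'=-0.1034
  e−x'=0.2661;  (l²−L²−(e−x')²−y'²−z²)/2L = -0.4605
  γ=atan2(-0.5144,0.2661)=-1.0934;  ψ=arccos(-0.7950)=2.4899;  θ1=γ+ψ≈1.3965
rotate P by −φ2: (-0.0315, 0.1522, -0.5144)
  A=0.1815, B=-0.5144, C=(l²−L²−A²−y'²−z²)/(2L)=-0.3547
  θ2 = atan2(B,A) + arccos(C/0.5455) = 1.0471
rotate P by −φ3: (0.1476, -0.0488, -0.5144)
  e−x'=0.0024;  (l²−L²−(e−x')²−y'²−z²)/2L = -0.1308
  θ3 = atan2(B,A) + arccos(C/0.5144) = 0.2618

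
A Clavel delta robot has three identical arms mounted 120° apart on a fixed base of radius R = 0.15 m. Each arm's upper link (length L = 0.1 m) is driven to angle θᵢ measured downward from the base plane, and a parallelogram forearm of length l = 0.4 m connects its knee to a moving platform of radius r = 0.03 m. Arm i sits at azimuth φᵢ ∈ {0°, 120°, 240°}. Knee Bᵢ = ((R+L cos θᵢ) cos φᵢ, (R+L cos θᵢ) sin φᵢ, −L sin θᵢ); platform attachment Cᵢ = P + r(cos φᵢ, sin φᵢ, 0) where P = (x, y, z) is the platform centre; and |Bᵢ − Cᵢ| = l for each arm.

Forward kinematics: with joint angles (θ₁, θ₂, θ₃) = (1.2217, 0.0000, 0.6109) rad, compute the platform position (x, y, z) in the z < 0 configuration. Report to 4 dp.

φ1=0.0°: virtual centre (0.1542, 0.0000, -0.0940), radius l
arm 2 at φ=120.0°: e+L cos θ2 = 0.2200;  O2 = (-0.1100, 0.1905, 0.0000)
O3 = (0.2019·cos240.0°, 0.2019·sin240.0°, -0.0574) = (-0.1010, -0.1749, -0.0574)
|O₂|²−|O₁|² = 0.0158;  |O₃|²−|O₁|² = 0.0114
plane₁₂: -0.5284x+0.3811y+0.1879z = 0.0158
Cramer: x(z) = -0.0261+0.2469z;  y(z) = 0.0053-0.1509z
sphere 1 gives Az²+Bz+C=0 with A=1.0837, B=0.0973, C=-0.1186;  B²−4AC=0.5238;  roots -0.3788, 0.2890;  negative root z = -0.3788
x = -0.1196, y = 0.0624

(-0.1196, 0.0624, -0.3788)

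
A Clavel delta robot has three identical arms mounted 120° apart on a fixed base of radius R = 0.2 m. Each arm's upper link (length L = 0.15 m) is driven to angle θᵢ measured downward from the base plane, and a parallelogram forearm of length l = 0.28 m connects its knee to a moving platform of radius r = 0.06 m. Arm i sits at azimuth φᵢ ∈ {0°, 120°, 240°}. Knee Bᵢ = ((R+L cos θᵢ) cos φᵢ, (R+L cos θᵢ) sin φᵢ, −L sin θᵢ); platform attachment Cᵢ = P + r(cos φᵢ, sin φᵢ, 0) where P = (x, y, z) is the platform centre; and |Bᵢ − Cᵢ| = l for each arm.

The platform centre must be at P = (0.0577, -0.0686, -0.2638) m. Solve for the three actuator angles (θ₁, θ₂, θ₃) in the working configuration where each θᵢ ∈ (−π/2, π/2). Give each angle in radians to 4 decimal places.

θ₁ = 0.6109, θ₂ = 1.3962, θ₃ = 0.7857

rotate P by −φ1: (0.0577, -0.0686, -0.2638)
  A=0.0823, B=-0.2638, C=(l²−L²−A²−y'²−z²)/(2L)=-0.0839
  θ1 = atan2(B,A) + arccos(C/0.2763) = 0.6109
rotate P by −φ2: (-0.0883, -0.0157, -0.2638)
  A cos θ + B sin θ = C:  0.2283·cos θ + -0.2638·sin θ = -0.2201
  √(A²+B²)=0.3488;  θ2 = -0.8575+2.2537 ≈ 1.3962
φ3=240.0° → target in arm frame (0.0306, 0.0843)
  A cos θ + B sin θ = C:  0.1094·cos θ + -0.2638·sin θ = -0.1092
  √(A²+B²)=0.2856;  θ3 = -1.1775+1.9633 ≈ 0.7857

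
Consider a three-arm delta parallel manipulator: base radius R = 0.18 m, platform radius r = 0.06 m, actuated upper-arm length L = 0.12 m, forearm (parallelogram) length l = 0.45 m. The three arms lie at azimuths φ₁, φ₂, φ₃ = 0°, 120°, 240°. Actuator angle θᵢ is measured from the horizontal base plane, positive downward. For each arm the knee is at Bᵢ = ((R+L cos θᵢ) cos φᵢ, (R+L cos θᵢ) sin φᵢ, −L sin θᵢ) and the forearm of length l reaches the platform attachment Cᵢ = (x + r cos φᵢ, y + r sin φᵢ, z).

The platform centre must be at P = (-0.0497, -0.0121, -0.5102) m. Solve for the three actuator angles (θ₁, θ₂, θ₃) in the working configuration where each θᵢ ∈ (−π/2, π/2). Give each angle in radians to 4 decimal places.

θ₁ = 1.2219, θ₂ = 0.9600, θ₃ = 0.8727

φ1=0.0° → target in arm frame (-0.0497, -0.0121)
  A=0.1697, B=-0.5102, C=(l²−L²−A²−y'²−z²)/(2L)=-0.4215
  γ=atan2(-0.5102,0.1697)=-1.2497;  ψ=arccos(-0.7838)=2.4716;  θ1=γ+ψ≈1.2219
φ2=120.0° → target in arm frame (0.0144, 0.0491)
  A cos θ + B sin θ = C:  0.1056·cos θ + -0.5102·sin θ = -0.3574
  √(A²+B²)=0.5210;  θ2 = -1.3666+2.3267 ≈ 0.9600
φ3=240.0° → target in arm frame (0.0353, -0.0370)
  A cos θ + B sin θ = C:  0.0847·cos θ + -0.5102·sin θ = -0.3364
  γ=atan2(-0.5102,0.0847)=-1.4063;  ψ=arccos(-0.6505)=2.2790;  θ3=γ+ψ≈0.8727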